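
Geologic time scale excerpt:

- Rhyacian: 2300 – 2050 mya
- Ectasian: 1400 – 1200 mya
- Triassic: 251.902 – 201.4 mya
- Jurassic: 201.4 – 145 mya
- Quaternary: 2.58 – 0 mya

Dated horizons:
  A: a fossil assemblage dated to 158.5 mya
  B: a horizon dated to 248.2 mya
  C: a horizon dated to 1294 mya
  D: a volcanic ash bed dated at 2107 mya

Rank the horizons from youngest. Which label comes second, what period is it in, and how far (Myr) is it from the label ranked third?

B, in the Triassic; 1045.8 million years to C

Smaller Ma means younger, so youngest first: A 158.5 < B 248.2 < C 1294 < D 2107.
Counting 2 along gives B (248.2 Ma); the excerpt puts that inside the Triassic, 251.902–201.4 Ma.
Next in line is C (1294 Ma), and 1294 − 248.2 = 1045.8 Myr.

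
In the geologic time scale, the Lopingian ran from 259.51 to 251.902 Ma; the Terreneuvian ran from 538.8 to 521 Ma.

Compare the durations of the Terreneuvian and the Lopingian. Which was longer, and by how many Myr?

Terreneuvian, by 10.192 million years

Terreneuvian: 538.8 − 521 = 17.8 Myr.
Lopingian: 259.51 − 251.902 = 7.608 Myr.
Difference: 17.8 − 7.608 = 10.192 Myr, so the Terreneuvian was longer.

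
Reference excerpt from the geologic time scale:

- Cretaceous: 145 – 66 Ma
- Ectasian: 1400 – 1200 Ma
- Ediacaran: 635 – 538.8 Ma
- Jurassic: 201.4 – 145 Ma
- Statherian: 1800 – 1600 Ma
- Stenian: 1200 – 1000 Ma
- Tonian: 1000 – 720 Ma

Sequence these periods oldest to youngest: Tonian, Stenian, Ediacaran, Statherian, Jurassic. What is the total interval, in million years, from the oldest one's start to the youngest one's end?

From the excerpt: Tonian 1000–720; Stenian 1200–1000; Ediacaran 635–538.8; Statherian 1800–1600; Jurassic 201.4–145 (Ma).
Larger Ma is earlier, so the oldest is Statherian and the youngest is Jurassic; oldest to youngest: Statherian, Stenian, Tonian, Ediacaran, Jurassic.
Oldest start 1800 minus youngest end 145 gives 1655 Myr overall.

Statherian → Stenian → Tonian → Ediacaran → Jurassic; total span 1655 Myr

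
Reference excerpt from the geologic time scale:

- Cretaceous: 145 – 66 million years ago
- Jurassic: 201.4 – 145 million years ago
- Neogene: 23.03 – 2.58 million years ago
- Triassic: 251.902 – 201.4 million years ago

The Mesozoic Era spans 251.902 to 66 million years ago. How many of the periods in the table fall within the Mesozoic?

3

Periods inside 251.902–66 Ma: Triassic, Jurassic, Cretaceous — 3 in total.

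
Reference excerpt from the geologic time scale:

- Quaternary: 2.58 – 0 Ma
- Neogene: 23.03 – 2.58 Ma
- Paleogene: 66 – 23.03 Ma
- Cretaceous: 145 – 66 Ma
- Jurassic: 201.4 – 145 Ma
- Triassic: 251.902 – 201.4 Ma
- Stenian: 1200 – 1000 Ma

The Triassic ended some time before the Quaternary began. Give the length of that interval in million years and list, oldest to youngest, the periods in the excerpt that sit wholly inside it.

End of Triassic = 201.4 Ma; start of Quaternary = 2.58 Ma.
Gap = 201.4 − 2.58 = 198.82 Myr.
Periods wholly inside 201.4–2.58 Ma: Jurassic (201.4–145), Cretaceous (145–66), Paleogene (66–23.03), Neogene (23.03–2.58).

198.82 million years; Jurassic, Cretaceous, Paleogene, Neogene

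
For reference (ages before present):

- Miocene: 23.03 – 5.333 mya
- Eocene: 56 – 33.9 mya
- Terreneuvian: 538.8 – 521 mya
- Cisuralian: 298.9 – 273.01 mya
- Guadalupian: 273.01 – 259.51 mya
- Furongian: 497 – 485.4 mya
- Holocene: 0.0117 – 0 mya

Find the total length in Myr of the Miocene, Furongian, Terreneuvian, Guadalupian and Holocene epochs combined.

Duration is start − end for each: (23.03 − 5.333) + (497 − 485.4) + (538.8 − 521) + (273.01 − 259.51) + (0.0117 − 0).
That is 17.697 + 11.6 + 17.8 + 13.5 + 0.0117, which totals 60.6087 million years.

60.6087 million years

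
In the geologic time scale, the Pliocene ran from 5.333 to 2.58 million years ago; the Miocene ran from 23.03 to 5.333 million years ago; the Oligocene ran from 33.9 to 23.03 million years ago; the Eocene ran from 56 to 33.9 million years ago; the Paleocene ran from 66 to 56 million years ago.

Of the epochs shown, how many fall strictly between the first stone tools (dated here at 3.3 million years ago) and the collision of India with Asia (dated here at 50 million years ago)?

The older date is 50 Ma and the younger is 3.3 Ma.
Epochs with start < 50 and end > 3.3 Ma: Oligocene (33.9–23.03), Miocene (23.03–5.333).
That is 2 complete epochs.

2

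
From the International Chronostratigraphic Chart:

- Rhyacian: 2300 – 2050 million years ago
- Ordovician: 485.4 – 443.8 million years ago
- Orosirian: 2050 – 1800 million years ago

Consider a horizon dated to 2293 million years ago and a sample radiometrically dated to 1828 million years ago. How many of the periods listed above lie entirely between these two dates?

0

Checking each listed span, none has both start < 2293 Ma and end > 1828 Ma — every period straddles one of the two dates or lies outside them — so the count is 0.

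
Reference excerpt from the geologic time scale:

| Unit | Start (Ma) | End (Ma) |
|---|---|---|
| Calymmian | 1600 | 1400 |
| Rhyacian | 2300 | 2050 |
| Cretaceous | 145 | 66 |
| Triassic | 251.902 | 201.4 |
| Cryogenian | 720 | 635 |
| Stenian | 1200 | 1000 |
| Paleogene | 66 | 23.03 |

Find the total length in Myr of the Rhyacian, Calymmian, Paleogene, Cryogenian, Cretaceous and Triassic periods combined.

Duration is start − end for each: (2300 − 2050) + (1600 − 1400) + (66 − 23.03) + (720 − 635) + (145 − 66) + (251.902 − 201.4).
That is 250 + 200 + 42.97 + 85 + 79 + 50.502, which totals 707.472 million years.

707.472 million years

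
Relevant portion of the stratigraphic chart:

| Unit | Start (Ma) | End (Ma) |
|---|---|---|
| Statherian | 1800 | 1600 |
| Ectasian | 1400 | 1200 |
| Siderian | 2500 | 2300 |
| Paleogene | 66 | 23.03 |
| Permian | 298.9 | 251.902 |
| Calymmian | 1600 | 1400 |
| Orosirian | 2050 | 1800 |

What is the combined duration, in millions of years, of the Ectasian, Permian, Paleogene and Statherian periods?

489.968 million years

Each duration: Ectasian = 200; Permian = 46.998; Paleogene = 42.97; Statherian = 200.
Sum: 200 + 46.998 + 42.97 + 200 = 489.968 Myr.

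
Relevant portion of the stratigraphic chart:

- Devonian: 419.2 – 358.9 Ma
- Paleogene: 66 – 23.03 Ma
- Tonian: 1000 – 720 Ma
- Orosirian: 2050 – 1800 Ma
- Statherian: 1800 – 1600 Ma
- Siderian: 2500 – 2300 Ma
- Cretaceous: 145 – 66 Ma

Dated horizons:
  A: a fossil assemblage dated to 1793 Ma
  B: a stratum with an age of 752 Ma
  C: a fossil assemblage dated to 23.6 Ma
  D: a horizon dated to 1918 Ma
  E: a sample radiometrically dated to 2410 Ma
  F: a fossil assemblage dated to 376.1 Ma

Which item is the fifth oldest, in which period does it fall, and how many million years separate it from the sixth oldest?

Sorted oldest-first by Ma: E (2410), D (1918), A (1793), B (752), F (376.1), C (23.6).
The fifth oldest is F at 376.1 Ma, which lies in 419.2–358.9 Ma: the Devonian.
The sixth oldest is C at 23.6 Ma; separation = |376.1 − 23.6| = 352.5 Myr.

F, in the Devonian; 352.5 million years to C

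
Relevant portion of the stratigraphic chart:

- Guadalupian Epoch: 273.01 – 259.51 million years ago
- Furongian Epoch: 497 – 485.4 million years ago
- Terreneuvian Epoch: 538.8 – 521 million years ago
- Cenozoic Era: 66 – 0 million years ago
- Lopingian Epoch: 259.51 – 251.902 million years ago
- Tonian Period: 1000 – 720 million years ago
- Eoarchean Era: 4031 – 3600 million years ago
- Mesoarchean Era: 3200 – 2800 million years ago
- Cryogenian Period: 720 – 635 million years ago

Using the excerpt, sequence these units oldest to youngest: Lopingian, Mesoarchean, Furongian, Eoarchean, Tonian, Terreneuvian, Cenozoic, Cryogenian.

The oldest of these is Eoarchean (starts 4031 Ma) and the youngest is Cenozoic (ends 0 Ma).
In between, by decreasing start age: Mesoarchean (3200), Tonian (1000), Cryogenian (720), Terreneuvian (538.8), Furongian (497), Lopingian (259.51).

Eoarchean, Mesoarchean, Tonian, Cryogenian, Terreneuvian, Furongian, Lopingian, Cenozoic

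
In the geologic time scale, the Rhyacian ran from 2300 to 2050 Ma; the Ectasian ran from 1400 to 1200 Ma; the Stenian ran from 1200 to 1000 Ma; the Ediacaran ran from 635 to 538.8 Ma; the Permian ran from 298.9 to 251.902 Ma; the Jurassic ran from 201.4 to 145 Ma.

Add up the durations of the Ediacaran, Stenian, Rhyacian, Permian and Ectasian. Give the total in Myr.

Each duration: Ediacaran = 96.2; Stenian = 200; Rhyacian = 250; Permian = 46.998; Ectasian = 200.
Sum: 96.2 + 200 + 250 + 46.998 + 200 = 793.198 Myr.

793.198 million years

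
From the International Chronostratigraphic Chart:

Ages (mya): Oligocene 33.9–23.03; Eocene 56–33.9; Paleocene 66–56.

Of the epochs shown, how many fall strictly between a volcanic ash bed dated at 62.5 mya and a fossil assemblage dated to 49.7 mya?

0

Checking each listed span, none has both start < 62.5 Ma and end > 49.7 Ma — every epoch straddles one of the two dates or lies outside them — so the count is 0.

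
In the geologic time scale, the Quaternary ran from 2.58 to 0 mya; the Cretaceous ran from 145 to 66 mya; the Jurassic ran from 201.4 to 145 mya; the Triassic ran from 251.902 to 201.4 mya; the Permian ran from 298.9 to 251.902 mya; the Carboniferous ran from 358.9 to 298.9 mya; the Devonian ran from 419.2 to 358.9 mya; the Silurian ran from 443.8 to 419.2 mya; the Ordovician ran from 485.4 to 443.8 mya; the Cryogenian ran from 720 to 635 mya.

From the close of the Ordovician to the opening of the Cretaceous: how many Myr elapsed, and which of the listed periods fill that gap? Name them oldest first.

End of Ordovician = 443.8 Ma; start of Cretaceous = 145 Ma.
Gap = 443.8 − 145 = 298.8 Myr.
Periods wholly inside 443.8–145 Ma: Silurian (443.8–419.2), Devonian (419.2–358.9), Carboniferous (358.9–298.9), Permian (298.9–251.902), Triassic (251.902–201.4), Jurassic (201.4–145).

298.8 million years; Silurian, Devonian, Carboniferous, Permian, Triassic, Jurassic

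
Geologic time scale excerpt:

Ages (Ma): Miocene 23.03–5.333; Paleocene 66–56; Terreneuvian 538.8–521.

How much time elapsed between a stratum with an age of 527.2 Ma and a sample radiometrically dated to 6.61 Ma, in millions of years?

520.59 million years

527.2 − 6.61 = 520.59 million years.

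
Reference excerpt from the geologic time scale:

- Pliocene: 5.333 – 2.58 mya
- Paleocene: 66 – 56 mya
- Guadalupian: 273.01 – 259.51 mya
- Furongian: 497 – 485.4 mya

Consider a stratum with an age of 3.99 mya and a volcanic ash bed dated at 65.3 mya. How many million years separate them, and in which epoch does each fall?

61.31 million years apart; the first in the Pliocene, the second in the Paleocene

Elapsed time: 65.3 − 3.99 = 61.31 Myr.
3.99 Ma lies within 5.333–2.58 Ma: Pliocene.
65.3 Ma lies within 66–56 Ma: Paleocene.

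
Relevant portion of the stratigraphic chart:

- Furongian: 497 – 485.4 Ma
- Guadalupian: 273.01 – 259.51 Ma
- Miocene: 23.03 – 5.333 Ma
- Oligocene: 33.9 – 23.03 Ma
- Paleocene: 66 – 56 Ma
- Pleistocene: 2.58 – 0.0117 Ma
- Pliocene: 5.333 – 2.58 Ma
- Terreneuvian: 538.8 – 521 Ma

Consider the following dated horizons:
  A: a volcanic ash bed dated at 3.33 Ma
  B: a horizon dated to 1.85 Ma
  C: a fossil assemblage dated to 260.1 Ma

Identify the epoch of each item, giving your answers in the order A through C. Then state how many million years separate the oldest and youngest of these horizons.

A — Pliocene; B — Pleistocene; C — Guadalupian; span 258.25 million years

Match each age against the start–end ranges in the excerpt: A = 3.33 Ma → Pliocene (5.333–2.58); B = 1.85 Ma → Pleistocene (2.58–0.0117); C = 260.1 Ma → Guadalupian (273.01–259.51).
The largest age is 260.1 Ma and the smallest is 1.85 Ma; their difference is 258.25 Myr.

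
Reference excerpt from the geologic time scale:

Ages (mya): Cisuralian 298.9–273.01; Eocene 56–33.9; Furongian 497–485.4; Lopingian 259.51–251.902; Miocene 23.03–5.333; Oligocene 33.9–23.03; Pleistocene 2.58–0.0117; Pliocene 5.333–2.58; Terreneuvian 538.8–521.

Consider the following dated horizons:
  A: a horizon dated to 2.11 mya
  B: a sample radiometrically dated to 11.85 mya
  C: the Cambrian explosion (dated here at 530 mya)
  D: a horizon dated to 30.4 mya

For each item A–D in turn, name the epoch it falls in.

Match each age against the start–end ranges in the excerpt: A = 2.11 Ma → Pleistocene (2.58–0.0117); B = 11.85 Ma → Miocene (23.03–5.333); C = 530 Ma → Terreneuvian (538.8–521); D = 30.4 Ma → Oligocene (33.9–23.03).

A — Pleistocene; B — Miocene; C — Terreneuvian; D — Oligocene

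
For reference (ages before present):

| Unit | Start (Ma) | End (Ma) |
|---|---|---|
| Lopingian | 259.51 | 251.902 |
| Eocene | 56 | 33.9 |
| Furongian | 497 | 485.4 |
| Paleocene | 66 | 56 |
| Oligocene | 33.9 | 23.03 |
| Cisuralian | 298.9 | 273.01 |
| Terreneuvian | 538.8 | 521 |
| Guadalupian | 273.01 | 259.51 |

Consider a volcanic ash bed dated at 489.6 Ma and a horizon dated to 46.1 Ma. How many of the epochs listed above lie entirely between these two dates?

4

489.6 Ma sits inside the Furongian (497–485.4) and 46.1 Ma inside the Eocene (56–33.9); neither of those is wholly between the two dates.
The listed epochs lying completely between them are Cisuralian, Guadalupian, Lopingian, Paleocene — 4 in all.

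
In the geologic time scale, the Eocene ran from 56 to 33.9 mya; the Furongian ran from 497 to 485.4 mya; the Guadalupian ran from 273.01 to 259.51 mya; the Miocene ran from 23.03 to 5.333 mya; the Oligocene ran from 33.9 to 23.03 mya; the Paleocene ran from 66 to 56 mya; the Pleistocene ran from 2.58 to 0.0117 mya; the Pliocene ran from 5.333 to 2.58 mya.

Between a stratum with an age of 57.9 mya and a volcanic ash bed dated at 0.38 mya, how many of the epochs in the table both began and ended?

4

57.9 Ma sits inside the Paleocene (66–56) and 0.38 Ma inside the Pleistocene (2.58–0.0117); neither of those is wholly between the two dates.
The listed epochs lying completely between them are Eocene, Oligocene, Miocene, Pliocene — 4 in all.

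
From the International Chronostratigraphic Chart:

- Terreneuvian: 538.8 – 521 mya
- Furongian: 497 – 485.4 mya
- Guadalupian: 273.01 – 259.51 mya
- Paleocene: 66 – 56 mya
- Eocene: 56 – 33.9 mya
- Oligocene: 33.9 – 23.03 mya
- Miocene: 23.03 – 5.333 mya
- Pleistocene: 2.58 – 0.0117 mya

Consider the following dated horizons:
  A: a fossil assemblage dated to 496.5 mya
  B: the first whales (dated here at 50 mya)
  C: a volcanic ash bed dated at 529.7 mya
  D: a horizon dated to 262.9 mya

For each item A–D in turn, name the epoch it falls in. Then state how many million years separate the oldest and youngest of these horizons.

Match each age against the start–end ranges in the excerpt: A = 496.5 Ma → Furongian (497–485.4); B = 50 Ma → Eocene (56–33.9); C = 529.7 Ma → Terreneuvian (538.8–521); D = 262.9 Ma → Guadalupian (273.01–259.51).
The largest age is 529.7 Ma and the smallest is 50 Ma; their difference is 479.7 Myr.

A — Furongian; B — Eocene; C — Terreneuvian; D — Guadalupian; span 479.7 million years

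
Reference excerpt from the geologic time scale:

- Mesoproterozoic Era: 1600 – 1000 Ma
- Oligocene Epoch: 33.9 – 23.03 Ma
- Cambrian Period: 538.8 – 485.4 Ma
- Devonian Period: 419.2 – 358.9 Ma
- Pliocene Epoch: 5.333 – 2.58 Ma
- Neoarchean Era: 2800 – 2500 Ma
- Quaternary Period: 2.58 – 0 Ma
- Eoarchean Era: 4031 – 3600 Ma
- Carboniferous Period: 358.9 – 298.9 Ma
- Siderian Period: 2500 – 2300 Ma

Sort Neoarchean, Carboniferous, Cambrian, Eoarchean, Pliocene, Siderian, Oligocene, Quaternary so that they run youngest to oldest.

Quaternary → Pliocene → Oligocene → Carboniferous → Cambrian → Siderian → Neoarchean → Eoarchean

Sorting by start age (ascending Ma, since larger Ma = older): Quaternary began 2.58, Pliocene began 5.333, Oligocene began 33.9, Carboniferous began 358.9, Cambrian began 538.8, Siderian began 2500, Neoarchean began 2800, Eoarchean began 4031.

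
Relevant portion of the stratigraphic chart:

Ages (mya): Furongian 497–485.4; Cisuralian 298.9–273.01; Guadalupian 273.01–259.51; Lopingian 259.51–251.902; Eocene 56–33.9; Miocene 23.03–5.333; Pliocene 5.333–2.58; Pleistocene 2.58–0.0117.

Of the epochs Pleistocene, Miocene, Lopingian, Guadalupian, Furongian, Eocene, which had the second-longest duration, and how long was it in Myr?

Miocene, 17.697 million years

Durations: Pleistocene 2.5683; Miocene 17.697; Lopingian 7.608; Guadalupian 13.5; Furongian 11.6; Eocene 22.1 Myr.
Sorted longest-first: Eocene (22.1), Miocene (17.697), Guadalupian (13.5), Furongian (11.6), Lopingian (7.608), Pleistocene (2.5683).
The second longest is Miocene at 17.697 Myr.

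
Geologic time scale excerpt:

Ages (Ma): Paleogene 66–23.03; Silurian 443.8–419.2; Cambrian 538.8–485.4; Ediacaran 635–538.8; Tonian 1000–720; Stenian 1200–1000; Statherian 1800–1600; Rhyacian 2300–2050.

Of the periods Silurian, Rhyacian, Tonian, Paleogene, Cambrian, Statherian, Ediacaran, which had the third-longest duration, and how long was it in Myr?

Statherian, 200 million years

Start − end for each: Silurian 443.8 − 419.2 = 24.6; Rhyacian 2300 − 2050 = 250; Tonian 1000 − 720 = 280; Paleogene 66 − 23.03 = 42.97; Cambrian 538.8 − 485.4 = 53.4; Statherian 1800 − 1600 = 200; Ediacaran 635 − 538.8 = 96.2.
Ranking these from longest: Tonian > Rhyacian > Statherian > Ediacaran > Cambrian > Paleogene > Silurian.
Position 3 in that ranking is Statherian, which lasted 200 Myr.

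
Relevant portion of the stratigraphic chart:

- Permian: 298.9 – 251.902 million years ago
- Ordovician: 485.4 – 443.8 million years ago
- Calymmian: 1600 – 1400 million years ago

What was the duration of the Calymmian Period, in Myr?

200 million years

1600 − 1400 = 200 million years.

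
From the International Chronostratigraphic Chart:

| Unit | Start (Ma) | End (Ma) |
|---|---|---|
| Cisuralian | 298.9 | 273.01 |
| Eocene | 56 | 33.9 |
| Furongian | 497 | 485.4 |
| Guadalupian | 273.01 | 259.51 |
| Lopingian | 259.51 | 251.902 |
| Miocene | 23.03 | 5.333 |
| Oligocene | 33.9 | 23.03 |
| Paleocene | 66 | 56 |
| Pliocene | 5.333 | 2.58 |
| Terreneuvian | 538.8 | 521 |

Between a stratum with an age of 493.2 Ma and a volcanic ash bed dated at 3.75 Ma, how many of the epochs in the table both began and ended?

The older date is 493.2 Ma and the younger is 3.75 Ma.
Epochs with start < 493.2 and end > 3.75 Ma: Cisuralian (298.9–273.01), Guadalupian (273.01–259.51), Lopingian (259.51–251.902), Paleocene (66–56), Eocene (56–33.9), Oligocene (33.9–23.03), Miocene (23.03–5.333).
That is 7 complete epochs.

7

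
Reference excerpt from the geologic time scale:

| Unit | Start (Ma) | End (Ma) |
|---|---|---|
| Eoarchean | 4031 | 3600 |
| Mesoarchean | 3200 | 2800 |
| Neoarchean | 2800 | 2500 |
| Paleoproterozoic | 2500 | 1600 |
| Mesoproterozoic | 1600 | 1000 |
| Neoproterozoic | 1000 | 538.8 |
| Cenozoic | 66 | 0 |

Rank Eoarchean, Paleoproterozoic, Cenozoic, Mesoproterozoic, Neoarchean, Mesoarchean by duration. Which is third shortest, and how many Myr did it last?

Durations: Eoarchean 431; Paleoproterozoic 900; Cenozoic 66; Mesoproterozoic 600; Neoarchean 300; Mesoarchean 400 Myr.
Sorted shortest-first: Cenozoic (66), Neoarchean (300), Mesoarchean (400), Eoarchean (431), Mesoproterozoic (600), Paleoproterozoic (900).
The third shortest is Mesoarchean at 400 Myr.

Mesoarchean, 400 million years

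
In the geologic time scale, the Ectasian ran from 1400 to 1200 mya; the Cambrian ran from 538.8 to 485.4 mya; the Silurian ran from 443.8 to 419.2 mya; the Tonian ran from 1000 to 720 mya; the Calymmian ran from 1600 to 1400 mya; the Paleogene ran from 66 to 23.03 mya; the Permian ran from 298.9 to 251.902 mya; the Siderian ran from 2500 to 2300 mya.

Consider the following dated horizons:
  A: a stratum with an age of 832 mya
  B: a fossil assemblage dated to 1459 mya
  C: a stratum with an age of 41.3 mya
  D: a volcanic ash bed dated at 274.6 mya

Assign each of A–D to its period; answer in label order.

A: 832 Ma lies in 1000–720 Ma, so Tonian.
B: 1459 Ma lies in 1600–1400 Ma, so Calymmian.
C: 41.3 Ma lies in 66–23.03 Ma, so Paleogene.
D: 274.6 Ma lies in 298.9–251.902 Ma, so Permian.

A — Tonian; B — Calymmian; C — Paleogene; D — Permian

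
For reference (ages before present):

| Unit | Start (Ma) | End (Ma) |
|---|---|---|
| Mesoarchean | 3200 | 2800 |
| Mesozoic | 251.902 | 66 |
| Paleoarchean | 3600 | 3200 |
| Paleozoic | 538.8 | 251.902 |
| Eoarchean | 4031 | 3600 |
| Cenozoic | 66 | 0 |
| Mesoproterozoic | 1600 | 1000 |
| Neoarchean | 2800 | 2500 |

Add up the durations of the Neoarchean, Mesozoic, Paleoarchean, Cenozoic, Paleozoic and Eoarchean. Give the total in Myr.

1669.8 million years

Each duration: Neoarchean = 300; Mesozoic = 185.902; Paleoarchean = 400; Cenozoic = 66; Paleozoic = 286.898; Eoarchean = 431.
Sum: 300 + 185.902 + 400 + 66 + 286.898 + 431 = 1669.8 Myr.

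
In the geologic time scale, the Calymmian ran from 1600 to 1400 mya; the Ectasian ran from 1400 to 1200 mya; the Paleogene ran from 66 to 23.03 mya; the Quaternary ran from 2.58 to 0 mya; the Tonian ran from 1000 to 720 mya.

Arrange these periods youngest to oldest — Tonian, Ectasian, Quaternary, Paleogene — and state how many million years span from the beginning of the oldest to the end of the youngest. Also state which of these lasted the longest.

Quaternary, Paleogene, Tonian, Ectasian; total span 1400 Myr; longest is Tonian

Start ages (Ma): Ectasian 1400, Tonian 1000, Paleogene 66, Quaternary 2.58.
Ordered youngest to oldest: Quaternary, Paleogene, Tonian, Ectasian.
Span = 1400 − 0 = 1400 Myr.
Durations: Paleogene 42.97, Tonian 280, Ectasian 200, Quaternary 2.58 → longest is Tonian (280 Myr).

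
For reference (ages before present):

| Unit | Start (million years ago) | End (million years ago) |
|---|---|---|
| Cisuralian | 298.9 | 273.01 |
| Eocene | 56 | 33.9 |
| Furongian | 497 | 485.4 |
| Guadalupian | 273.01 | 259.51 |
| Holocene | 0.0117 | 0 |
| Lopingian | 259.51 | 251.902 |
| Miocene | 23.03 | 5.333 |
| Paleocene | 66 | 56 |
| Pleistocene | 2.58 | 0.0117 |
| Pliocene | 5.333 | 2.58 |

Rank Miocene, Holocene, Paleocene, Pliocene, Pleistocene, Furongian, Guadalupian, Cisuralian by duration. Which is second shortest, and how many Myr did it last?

Pleistocene, 2.5683 million years

Durations: Miocene 17.697; Holocene 0.0117; Paleocene 10; Pliocene 2.753; Pleistocene 2.5683; Furongian 11.6; Guadalupian 13.5; Cisuralian 25.89 Myr.
Sorted shortest-first: Holocene (0.0117), Pleistocene (2.5683), Pliocene (2.753), Paleocene (10), Furongian (11.6), Guadalupian (13.5), Miocene (17.697), Cisuralian (25.89).
The second shortest is Pleistocene at 2.5683 Myr.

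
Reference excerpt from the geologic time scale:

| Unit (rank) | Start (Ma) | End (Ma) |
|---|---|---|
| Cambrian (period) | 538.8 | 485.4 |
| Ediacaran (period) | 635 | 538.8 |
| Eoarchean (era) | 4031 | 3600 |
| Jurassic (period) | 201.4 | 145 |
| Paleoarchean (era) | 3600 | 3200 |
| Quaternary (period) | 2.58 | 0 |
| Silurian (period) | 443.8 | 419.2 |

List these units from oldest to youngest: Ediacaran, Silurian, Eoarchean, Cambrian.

Eoarchean, then Ediacaran, then Cambrian, then Silurian

The oldest of these is Eoarchean (starts 4031 Ma) and the youngest is Silurian (ends 419.2 Ma).
In between, by decreasing start age: Ediacaran (635), Cambrian (538.8).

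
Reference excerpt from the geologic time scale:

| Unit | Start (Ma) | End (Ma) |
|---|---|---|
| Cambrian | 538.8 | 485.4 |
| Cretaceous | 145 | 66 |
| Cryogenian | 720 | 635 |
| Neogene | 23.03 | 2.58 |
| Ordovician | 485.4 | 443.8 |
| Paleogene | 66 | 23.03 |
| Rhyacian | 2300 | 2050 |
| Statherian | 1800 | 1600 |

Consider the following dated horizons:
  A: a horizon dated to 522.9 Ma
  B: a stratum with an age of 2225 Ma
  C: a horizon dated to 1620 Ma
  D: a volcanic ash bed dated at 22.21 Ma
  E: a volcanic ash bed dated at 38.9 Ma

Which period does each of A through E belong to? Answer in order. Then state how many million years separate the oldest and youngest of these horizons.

A — Cambrian; B — Rhyacian; C — Statherian; D — Neogene; E — Paleogene; span 2202.79 million years

A: 522.9 Ma lies in 538.8–485.4 Ma, so Cambrian.
B: 2225 Ma lies in 2300–2050 Ma, so Rhyacian.
C: 1620 Ma lies in 1800–1600 Ma, so Statherian.
D: 22.21 Ma lies in 23.03–2.58 Ma, so Neogene.
E: 38.9 Ma lies in 66–23.03 Ma, so Paleogene.
Oldest = 2225 Ma, youngest = 22.21 Ma → span 2202.79 Myr.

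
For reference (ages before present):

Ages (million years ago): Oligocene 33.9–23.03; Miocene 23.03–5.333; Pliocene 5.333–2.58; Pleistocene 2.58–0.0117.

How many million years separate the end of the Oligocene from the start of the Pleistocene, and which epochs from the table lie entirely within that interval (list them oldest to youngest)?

End of Oligocene = 23.03 Ma; start of Pleistocene = 2.58 Ma.
Gap = 23.03 − 2.58 = 20.45 Myr.
Epochs wholly inside 23.03–2.58 Ma: Miocene (23.03–5.333), Pliocene (5.333–2.58).

20.45 million years; Miocene, Pliocene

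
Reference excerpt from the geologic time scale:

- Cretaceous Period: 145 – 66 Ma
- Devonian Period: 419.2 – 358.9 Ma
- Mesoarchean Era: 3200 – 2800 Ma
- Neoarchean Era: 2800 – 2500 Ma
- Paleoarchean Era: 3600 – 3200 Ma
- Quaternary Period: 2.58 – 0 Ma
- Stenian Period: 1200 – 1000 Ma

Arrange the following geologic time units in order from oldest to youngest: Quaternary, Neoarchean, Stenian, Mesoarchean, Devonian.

Read off each span (Ma): Quaternary 2.58–0; Neoarchean 2800–2500; Stenian 1200–1000; Mesoarchean 3200–2800; Devonian 419.2–358.9.
Larger Ma is older, so oldest→youngest is Mesoarchean, Neoarchean, Stenian, Devonian, Quaternary.

Mesoarchean, then Neoarchean, then Stenian, then Devonian, then Quaternary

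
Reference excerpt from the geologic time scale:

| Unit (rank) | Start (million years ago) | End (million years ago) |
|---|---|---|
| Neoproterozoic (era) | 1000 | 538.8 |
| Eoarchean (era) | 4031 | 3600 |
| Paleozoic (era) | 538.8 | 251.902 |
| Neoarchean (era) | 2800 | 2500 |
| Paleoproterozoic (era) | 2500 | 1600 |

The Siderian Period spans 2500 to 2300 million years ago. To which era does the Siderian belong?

The Siderian (2500–2300 Ma) lies entirely within 2500–1600 Ma, the Paleoproterozoic Era.

Paleoproterozoic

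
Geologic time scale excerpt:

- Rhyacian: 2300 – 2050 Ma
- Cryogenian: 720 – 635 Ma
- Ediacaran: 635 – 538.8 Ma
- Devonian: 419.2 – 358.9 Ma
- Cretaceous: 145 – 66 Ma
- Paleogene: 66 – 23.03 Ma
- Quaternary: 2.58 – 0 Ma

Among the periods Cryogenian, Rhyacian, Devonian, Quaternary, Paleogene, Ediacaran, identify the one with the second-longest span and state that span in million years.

Ediacaran, 96.2 million years

Durations: Cryogenian 85; Rhyacian 250; Devonian 60.3; Quaternary 2.58; Paleogene 42.97; Ediacaran 96.2 Myr.
Sorted longest-first: Rhyacian (250), Ediacaran (96.2), Cryogenian (85), Devonian (60.3), Paleogene (42.97), Quaternary (2.58).
The second longest is Ediacaran at 96.2 Myr.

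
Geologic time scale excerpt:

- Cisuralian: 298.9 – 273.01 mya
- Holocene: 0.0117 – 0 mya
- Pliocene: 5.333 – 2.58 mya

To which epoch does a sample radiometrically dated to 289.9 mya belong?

Cisuralian

289.9 Ma lies between 298.9 and 273.01 Ma, so it falls in the Cisuralian.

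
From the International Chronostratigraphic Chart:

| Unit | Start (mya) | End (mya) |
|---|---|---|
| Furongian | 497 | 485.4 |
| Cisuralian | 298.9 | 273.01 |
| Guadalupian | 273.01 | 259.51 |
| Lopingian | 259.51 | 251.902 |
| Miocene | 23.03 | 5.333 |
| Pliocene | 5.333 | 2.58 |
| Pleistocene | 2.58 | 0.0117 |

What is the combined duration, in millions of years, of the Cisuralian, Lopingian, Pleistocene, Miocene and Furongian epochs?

Each duration: Cisuralian = 25.89; Lopingian = 7.608; Pleistocene = 2.5683; Miocene = 17.697; Furongian = 11.6.
Sum: 25.89 + 7.608 + 2.5683 + 17.697 + 11.6 = 65.3633 Myr.

65.3633 million years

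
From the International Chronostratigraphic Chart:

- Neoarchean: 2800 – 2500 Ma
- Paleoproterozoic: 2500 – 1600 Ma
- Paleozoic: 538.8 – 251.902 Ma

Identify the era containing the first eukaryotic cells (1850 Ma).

Paleoproterozoic

1850 Ma lies between 2500 and 1600 Ma, so it falls in the Paleoproterozoic.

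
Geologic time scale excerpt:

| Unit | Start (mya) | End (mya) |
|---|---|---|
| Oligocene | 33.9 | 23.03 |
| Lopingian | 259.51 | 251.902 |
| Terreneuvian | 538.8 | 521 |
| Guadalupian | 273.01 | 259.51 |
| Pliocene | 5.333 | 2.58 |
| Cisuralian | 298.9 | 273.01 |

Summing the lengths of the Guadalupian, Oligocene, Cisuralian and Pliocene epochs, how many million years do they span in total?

53.013 million years

Duration is start − end for each: (273.01 − 259.51) + (33.9 − 23.03) + (298.9 − 273.01) + (5.333 − 2.58).
That is 13.5 + 10.87 + 25.89 + 2.753, which totals 53.013 million years.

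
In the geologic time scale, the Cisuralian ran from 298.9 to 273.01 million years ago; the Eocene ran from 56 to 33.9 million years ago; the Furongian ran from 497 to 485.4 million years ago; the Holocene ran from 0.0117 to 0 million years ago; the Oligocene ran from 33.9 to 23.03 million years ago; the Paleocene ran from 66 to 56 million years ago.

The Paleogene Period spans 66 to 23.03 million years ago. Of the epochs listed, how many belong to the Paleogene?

Epochs inside 66–23.03 Ma: Paleocene, Eocene, Oligocene — 3 in total.

3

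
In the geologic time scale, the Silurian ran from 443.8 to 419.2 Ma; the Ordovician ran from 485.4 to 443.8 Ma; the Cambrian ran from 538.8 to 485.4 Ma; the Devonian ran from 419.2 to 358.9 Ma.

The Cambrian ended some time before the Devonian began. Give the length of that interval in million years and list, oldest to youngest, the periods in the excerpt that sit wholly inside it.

66.2 million years; Ordovician, Silurian

The Cambrian closes at 485.4 Ma and the Devonian opens at 419.2 Ma, so the interval is 485.4 − 419.2 = 66.2 Myr.
A period fits inside if it starts at or after 485.4 Ma and ends at or before 419.2 Ma; oldest first that gives Ordovician, Silurian.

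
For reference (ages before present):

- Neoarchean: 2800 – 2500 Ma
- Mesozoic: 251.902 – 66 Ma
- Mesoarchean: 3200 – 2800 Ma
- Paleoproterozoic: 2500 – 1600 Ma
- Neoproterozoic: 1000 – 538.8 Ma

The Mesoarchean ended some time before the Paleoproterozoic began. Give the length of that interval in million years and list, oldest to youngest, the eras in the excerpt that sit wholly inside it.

300 million years; Neoarchean

The Mesoarchean closes at 2800 Ma and the Paleoproterozoic opens at 2500 Ma, so the interval is 2800 − 2500 = 300 Myr.
An era fits inside if it starts at or after 2800 Ma and ends at or before 2500 Ma; oldest first that gives Neoarchean.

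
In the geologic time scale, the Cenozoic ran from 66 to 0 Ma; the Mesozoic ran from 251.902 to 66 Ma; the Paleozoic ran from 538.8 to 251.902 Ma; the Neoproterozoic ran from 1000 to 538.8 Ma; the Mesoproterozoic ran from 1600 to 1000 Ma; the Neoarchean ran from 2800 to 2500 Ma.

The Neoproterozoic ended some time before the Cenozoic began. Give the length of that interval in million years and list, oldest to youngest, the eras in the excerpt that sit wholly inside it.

The Neoproterozoic closes at 538.8 Ma and the Cenozoic opens at 66 Ma, so the interval is 538.8 − 66 = 472.8 Myr.
An era fits inside if it starts at or after 538.8 Ma and ends at or before 66 Ma; oldest first that gives Paleozoic, Mesozoic.

472.8 million years; Paleozoic, Mesozoic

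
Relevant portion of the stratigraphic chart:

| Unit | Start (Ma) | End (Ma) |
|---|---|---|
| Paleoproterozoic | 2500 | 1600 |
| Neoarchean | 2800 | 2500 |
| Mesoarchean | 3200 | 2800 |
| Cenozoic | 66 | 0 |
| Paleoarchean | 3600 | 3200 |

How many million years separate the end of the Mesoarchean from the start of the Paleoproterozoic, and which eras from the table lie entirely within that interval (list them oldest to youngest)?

End of Mesoarchean = 2800 Ma; start of Paleoproterozoic = 2500 Ma.
Gap = 2800 − 2500 = 300 Myr.
Eras wholly inside 2800–2500 Ma: Neoarchean (2800–2500).

300 million years; Neoarchean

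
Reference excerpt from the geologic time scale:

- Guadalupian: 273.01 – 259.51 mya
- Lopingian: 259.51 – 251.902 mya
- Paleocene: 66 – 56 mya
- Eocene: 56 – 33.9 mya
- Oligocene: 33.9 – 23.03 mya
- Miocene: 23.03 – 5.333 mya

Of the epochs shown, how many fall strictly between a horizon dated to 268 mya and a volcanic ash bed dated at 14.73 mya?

The older date is 268 Ma and the younger is 14.73 Ma.
Epochs with start < 268 and end > 14.73 Ma: Lopingian (259.51–251.902), Paleocene (66–56), Eocene (56–33.9), Oligocene (33.9–23.03).
That is 4 complete epochs.

4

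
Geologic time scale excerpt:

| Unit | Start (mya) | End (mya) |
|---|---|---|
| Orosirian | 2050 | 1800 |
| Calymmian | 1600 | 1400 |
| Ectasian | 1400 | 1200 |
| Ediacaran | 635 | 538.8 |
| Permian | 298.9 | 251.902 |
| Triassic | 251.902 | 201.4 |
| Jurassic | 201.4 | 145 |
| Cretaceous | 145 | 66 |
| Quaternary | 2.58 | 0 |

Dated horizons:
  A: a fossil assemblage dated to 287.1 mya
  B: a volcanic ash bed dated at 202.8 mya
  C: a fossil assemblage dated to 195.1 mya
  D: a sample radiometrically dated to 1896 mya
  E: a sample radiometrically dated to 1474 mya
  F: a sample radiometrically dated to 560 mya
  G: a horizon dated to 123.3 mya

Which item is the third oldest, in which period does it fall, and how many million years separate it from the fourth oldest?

Sorted oldest-first by Ma: D (1896), E (1474), F (560), A (287.1), B (202.8), C (195.1), G (123.3).
The third oldest is F at 560 Ma, which lies in 635–538.8 Ma: the Ediacaran.
The fourth oldest is A at 287.1 Ma; separation = |560 − 287.1| = 272.9 Myr.

F, in the Ediacaran; 272.9 million years to A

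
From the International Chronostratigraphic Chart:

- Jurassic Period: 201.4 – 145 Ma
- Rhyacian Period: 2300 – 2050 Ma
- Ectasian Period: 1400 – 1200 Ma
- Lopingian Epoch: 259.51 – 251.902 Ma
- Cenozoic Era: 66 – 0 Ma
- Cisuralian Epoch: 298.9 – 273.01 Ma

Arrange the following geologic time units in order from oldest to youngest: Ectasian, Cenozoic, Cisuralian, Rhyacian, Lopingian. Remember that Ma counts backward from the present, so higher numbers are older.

Read off each span (Ma): Ectasian 1400–1200; Cenozoic 66–0; Cisuralian 298.9–273.01; Rhyacian 2300–2050; Lopingian 259.51–251.902.
Larger Ma is older, so oldest→youngest is Rhyacian, Ectasian, Cisuralian, Lopingian, Cenozoic.

Rhyacian, Ectasian, Cisuralian, Lopingian, Cenozoic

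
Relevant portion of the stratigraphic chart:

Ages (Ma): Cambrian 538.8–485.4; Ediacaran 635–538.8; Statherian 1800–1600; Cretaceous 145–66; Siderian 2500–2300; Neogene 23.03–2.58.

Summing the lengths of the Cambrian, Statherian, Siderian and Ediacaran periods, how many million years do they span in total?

549.6 million years

Each duration: Cambrian = 53.4; Statherian = 200; Siderian = 200; Ediacaran = 96.2.
Sum: 53.4 + 200 + 200 + 96.2 = 549.6 Myr.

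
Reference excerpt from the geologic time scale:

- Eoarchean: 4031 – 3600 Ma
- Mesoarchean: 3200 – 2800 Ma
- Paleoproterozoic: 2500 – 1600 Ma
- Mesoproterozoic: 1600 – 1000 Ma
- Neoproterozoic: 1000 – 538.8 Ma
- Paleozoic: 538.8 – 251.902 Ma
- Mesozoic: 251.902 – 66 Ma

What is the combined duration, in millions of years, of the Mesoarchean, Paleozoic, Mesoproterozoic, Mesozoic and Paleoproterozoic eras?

2372.8 million years

Each duration: Mesoarchean = 400; Paleozoic = 286.898; Mesoproterozoic = 600; Mesozoic = 185.902; Paleoproterozoic = 900.
Sum: 400 + 286.898 + 600 + 185.902 + 900 = 2372.8 Myr.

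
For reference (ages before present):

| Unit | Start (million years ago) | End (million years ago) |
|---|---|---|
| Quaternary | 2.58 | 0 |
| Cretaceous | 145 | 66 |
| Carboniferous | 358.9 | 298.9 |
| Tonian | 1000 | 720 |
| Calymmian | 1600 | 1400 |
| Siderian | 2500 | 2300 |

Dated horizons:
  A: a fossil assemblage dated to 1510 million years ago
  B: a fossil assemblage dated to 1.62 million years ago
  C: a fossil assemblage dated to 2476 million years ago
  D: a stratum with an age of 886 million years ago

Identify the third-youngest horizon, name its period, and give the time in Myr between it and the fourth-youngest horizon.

A, in the Calymmian; 966 million years to C

Sorted youngest-first by Ma: B (1.62), D (886), A (1510), C (2476).
The third youngest is A at 1510 Ma, which lies in 1600–1400 Ma: the Calymmian.
The fourth youngest is C at 2476 Ma; separation = |1510 − 2476| = 966 Myr.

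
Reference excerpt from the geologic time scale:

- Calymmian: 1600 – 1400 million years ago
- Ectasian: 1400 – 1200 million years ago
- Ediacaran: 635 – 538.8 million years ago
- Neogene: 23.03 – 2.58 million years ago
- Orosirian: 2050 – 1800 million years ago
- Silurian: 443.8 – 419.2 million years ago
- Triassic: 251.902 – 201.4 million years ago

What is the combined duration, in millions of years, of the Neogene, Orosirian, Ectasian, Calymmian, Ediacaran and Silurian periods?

791.25 million years

Each duration: Neogene = 20.45; Orosirian = 250; Ectasian = 200; Calymmian = 200; Ediacaran = 96.2; Silurian = 24.6.
Sum: 20.45 + 250 + 200 + 200 + 96.2 + 24.6 = 791.25 Myr.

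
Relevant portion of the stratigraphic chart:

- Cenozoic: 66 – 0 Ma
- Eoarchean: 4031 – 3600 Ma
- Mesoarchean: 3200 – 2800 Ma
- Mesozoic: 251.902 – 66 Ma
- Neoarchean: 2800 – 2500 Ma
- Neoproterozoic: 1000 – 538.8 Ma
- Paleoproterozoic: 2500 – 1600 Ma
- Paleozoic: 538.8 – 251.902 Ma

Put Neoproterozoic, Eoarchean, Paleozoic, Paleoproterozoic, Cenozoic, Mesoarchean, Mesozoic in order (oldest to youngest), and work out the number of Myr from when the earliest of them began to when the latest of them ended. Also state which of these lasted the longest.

Eoarchean → Mesoarchean → Paleoproterozoic → Neoproterozoic → Paleozoic → Mesozoic → Cenozoic; total span 4031 Myr; longest is Paleoproterozoic

Start ages (Ma): Eoarchean 4031, Mesoarchean 3200, Paleoproterozoic 2500, Neoproterozoic 1000, Paleozoic 538.8, Mesozoic 251.902, Cenozoic 66.
Ordered oldest to youngest: Eoarchean, Mesoarchean, Paleoproterozoic, Neoproterozoic, Paleozoic, Mesozoic, Cenozoic.
Span = 4031 − 0 = 4031 Myr.
Durations: Mesoarchean 400, Paleoproterozoic 900, Paleozoic 286.898, Mesozoic 185.902, Cenozoic 66, Neoproterozoic 461.2, Eoarchean 431 → longest is Paleoproterozoic (900 Myr).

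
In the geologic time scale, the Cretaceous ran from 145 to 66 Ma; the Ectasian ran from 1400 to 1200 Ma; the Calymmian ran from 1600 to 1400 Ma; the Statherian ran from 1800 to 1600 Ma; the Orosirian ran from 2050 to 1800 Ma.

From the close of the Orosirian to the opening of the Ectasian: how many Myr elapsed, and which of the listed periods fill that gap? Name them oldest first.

400 million years; Statherian, Calymmian

The Orosirian closes at 1800 Ma and the Ectasian opens at 1400 Ma, so the interval is 1800 − 1400 = 400 Myr.
A period fits inside if it starts at or after 1800 Ma and ends at or before 1400 Ma; oldest first that gives Statherian, Calymmian.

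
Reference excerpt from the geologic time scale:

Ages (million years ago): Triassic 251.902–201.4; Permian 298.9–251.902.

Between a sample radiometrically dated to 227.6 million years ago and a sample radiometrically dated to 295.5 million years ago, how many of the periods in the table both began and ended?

0

Checking each listed span, none has both start < 295.5 Ma and end > 227.6 Ma — every period straddles one of the two dates or lies outside them — so the count is 0.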